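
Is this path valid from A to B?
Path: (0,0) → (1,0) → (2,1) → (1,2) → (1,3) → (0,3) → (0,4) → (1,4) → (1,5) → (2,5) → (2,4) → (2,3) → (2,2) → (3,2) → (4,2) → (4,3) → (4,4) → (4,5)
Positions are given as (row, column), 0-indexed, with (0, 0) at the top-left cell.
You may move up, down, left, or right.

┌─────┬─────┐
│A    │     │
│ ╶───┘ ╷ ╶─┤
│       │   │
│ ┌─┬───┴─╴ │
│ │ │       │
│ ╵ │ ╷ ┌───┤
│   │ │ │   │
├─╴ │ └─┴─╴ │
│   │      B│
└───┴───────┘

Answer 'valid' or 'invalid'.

Checking path validity:
Result: Invalid move at step 2: cannot move from (1, 0) to (2, 1).

invalid

Correct solution:

┌─────┬─────┐
│A    │↱ ↓  │
│ ╶───┘ ╷ ╶─┤
│↳ → → ↑│↳ ↓│
│ ┌─┬───┴─╴ │
│ │ │↓ ← ← ↲│
│ ╵ │ ╷ ┌───┤
│   │↓│ │   │
├─╴ │ └─┴─╴ │
│   │↳ → → B│
└───┴───────┘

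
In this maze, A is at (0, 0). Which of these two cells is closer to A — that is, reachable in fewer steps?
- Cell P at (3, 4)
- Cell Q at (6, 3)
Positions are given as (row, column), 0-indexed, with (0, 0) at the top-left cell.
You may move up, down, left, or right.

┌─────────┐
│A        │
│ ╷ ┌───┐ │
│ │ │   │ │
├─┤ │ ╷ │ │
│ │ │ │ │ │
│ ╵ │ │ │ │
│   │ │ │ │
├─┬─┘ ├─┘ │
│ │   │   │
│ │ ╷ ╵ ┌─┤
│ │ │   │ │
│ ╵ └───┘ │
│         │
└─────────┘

Shortest path A → P at (3, 4): 7 steps
Shortest path A → Q at (6, 3): 17 steps

P is closer (7 steps vs 17 steps).

Path to P:

┌─────────┐
│A → → → ↓│
│ ╷ ┌───┐ │
│ │ │   │↓│
├─┤ │ ╷ │ │
│ │ │ │ │↓│
│ ╵ │ │ │ │
│   │ │ │P│
├─┬─┘ ├─┘ │
│ │   │   │
│ │ ╷ ╵ ┌─┤
│ │ │   │ │
│ ╵ └───┘ │
│         │
└─────────┘

Path to Q:

┌─────────┐
│A → → → ↓│
│ ╷ ┌───┐ │
│ │ │   │↓│
├─┤ │ ╷ │ │
│ │ │ │ │↓│
│ ╵ │ │ │ │
│   │ │ │↓│
├─┬─┘ ├─┘ │
│ │↓ ↰│↓ ↲│
│ │ ╷ ╵ ┌─┤
│ │↓│↑ ↲│ │
│ ╵ └───┘ │
│  ↳ → Q  │
└─────────┘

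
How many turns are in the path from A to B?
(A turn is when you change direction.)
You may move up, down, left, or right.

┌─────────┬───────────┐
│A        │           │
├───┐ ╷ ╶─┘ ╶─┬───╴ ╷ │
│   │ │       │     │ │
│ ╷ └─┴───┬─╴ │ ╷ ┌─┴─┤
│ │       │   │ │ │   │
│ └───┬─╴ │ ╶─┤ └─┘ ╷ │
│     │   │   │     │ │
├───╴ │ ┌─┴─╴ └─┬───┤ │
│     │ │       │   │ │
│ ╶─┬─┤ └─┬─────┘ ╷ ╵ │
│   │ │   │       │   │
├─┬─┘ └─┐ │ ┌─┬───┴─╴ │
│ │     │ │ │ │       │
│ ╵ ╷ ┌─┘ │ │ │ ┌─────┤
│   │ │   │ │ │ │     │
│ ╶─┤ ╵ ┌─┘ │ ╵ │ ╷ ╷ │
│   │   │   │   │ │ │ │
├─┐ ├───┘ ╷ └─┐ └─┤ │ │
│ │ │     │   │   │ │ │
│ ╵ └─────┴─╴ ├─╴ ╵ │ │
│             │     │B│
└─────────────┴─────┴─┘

Directions: right, right, right, down, right, right, up, right, right, right, right, down, left, left, down, down, right, right, up, right, down, down, down, down, left, left, left, down, down, down, right, down, right, up, up, up, right, down, down, down
Number of turns: 19

Solution:

┌─────────┬───────────┐
│A → → ↓  │↱ → → → ↓  │
├───┐ ╷ ╶─┘ ╶─┬───╴ ╷ │
│   │ │↳ → ↑  │↓ ← ↲│ │
│ ╷ └─┴───┬─╴ │ ╷ ┌─┴─┤
│ │       │   │↓│ │↱ ↓│
│ └───┬─╴ │ ╶─┤ └─┘ ╷ │
│     │   │   │↳ → ↑│↓│
├───╴ │ ┌─┴─╴ └─┬───┤ │
│     │ │       │   │↓│
│ ╶─┬─┤ └─┬─────┘ ╷ ╵ │
│   │ │   │       │  ↓│
├─┬─┘ └─┐ │ ┌─┬───┴─╴ │
│ │     │ │ │ │↓ ← ← ↲│
│ ╵ ╷ ┌─┘ │ │ │ ┌─────┤
│   │ │   │ │ │↓│  ↱ ↓│
│ ╶─┤ ╵ ┌─┘ │ ╵ │ ╷ ╷ │
│   │   │   │  ↓│ │↑│↓│
├─┐ ├───┘ ╷ └─┐ └─┤ │ │
│ │ │     │   │↳ ↓│↑│↓│
│ ╵ └─────┴─╴ ├─╴ ╵ │ │
│             │  ↳ ↑│B│
└─────────────┴─────┴─┘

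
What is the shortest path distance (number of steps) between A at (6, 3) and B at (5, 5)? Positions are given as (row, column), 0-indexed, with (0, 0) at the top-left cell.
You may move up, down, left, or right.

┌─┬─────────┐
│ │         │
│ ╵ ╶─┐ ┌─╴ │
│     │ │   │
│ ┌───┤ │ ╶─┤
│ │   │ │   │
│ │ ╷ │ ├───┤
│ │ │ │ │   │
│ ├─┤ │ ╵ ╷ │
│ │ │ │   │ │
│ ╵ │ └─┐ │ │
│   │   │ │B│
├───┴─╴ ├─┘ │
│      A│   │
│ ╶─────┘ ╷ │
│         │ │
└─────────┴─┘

Finding path from (6, 3) to (5, 5):
Path: (6,3) → (6,2) → (6,1) → (6,0) → (7,0) → (7,1) → (7,2) → (7,3) → (7,4) → (6,4) → (6,5) → (5,5)
Distance: 11 steps

Solution:

┌─┬─────────┐
│ │         │
│ ╵ ╶─┐ ┌─╴ │
│     │ │   │
│ ┌───┤ │ ╶─┤
│ │   │ │   │
│ │ ╷ │ ├───┤
│ │ │ │ │   │
│ ├─┤ │ ╵ ╷ │
│ │ │ │   │ │
│ ╵ │ └─┐ │ │
│   │   │ │B│
├───┴─╴ ├─┘ │
│↓ ← ← A│↱ ↑│
│ ╶─────┘ ╷ │
│↳ → → → ↑│ │
└─────────┴─┘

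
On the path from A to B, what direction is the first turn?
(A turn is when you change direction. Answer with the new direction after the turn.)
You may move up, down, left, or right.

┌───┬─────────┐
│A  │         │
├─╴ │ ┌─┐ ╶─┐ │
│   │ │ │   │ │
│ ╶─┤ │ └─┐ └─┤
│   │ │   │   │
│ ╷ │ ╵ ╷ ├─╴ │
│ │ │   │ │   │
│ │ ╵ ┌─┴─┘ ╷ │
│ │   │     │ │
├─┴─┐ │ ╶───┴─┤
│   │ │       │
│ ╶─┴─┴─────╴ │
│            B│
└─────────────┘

Directions: right, down, left, down, right, down, down, right, up, up, up, up, right, right, down, right, down, right, down, left, down, left, left, down, right, right, right, down
First turn direction: down

Solution:

┌───┬─────────┐
│A ↓│↱ → ↓    │
├─╴ │ ┌─┐ ╶─┐ │
│↓ ↲│↑│ │↳ ↓│ │
│ ╶─┤ │ └─┐ └─┤
│↳ ↓│↑│   │↳ ↓│
│ ╷ │ ╵ ╷ ├─╴ │
│ │↓│↑  │ │↓ ↲│
│ │ ╵ ┌─┴─┘ ╷ │
│ │↳ ↑│↓ ← ↲│ │
├─┴─┐ │ ╶───┴─┤
│   │ │↳ → → ↓│
│ ╶─┴─┴─────╴ │
│            B│
└─────────────┘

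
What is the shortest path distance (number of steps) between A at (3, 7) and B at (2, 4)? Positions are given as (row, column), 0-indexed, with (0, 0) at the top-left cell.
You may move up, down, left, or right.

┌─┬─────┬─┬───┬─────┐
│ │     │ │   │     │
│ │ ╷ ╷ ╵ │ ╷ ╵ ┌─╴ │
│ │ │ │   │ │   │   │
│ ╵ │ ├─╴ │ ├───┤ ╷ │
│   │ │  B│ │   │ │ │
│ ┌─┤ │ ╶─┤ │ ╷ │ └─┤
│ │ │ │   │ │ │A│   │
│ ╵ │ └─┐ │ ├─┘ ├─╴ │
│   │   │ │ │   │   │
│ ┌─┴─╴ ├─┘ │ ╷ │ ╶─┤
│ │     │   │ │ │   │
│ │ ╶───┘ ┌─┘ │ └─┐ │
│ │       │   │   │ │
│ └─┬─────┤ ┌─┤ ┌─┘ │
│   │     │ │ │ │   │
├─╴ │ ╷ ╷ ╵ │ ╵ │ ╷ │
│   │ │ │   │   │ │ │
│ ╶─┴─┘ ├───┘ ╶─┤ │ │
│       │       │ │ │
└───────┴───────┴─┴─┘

Finding path from (3, 7) to (2, 4):
Path: (3,7) → (4,7) → (4,6) → (5,6) → (6,6) → (6,5) → (7,5) → (8,5) → (8,4) → (7,4) → (7,3) → (8,3) → (9,3) → (9,2) → (9,1) → (9,0) → (8,0) → (8,1) → (7,1) → (7,0) → (6,0) → (5,0) → (4,0) → (3,0) → (2,0) → (2,1) → (1,1) → (0,1) → (0,2) → (0,3) → (1,3) → (1,4) → (2,4)
Distance: 32 steps

Solution:

┌─┬─────┬─┬───┬─────┐
│ │↱ → ↓│ │   │     │
│ │ ╷ ╷ ╵ │ ╷ ╵ ┌─╴ │
│ │↑│ │↳ ↓│ │   │   │
│ ╵ │ ├─╴ │ ├───┤ ╷ │
│↱ ↑│ │  B│ │   │ │ │
│ ┌─┤ │ ╶─┤ │ ╷ │ └─┤
│↑│ │ │   │ │ │A│   │
│ ╵ │ └─┐ │ ├─┘ ├─╴ │
│↑  │   │ │ │↓ ↲│   │
│ ┌─┴─╴ ├─┘ │ ╷ │ ╶─┤
│↑│     │   │↓│ │   │
│ │ ╶───┘ ┌─┘ │ └─┐ │
│↑│       │↓ ↲│   │ │
│ └─┬─────┤ ┌─┤ ┌─┘ │
│↑ ↰│  ↓ ↰│↓│ │ │   │
├─╴ │ ╷ ╷ ╵ │ ╵ │ ╷ │
│↱ ↑│ │↓│↑ ↲│   │ │ │
│ ╶─┴─┘ ├───┘ ╶─┤ │ │
│↑ ← ← ↲│       │ │ │
└───────┴───────┴─┴─┘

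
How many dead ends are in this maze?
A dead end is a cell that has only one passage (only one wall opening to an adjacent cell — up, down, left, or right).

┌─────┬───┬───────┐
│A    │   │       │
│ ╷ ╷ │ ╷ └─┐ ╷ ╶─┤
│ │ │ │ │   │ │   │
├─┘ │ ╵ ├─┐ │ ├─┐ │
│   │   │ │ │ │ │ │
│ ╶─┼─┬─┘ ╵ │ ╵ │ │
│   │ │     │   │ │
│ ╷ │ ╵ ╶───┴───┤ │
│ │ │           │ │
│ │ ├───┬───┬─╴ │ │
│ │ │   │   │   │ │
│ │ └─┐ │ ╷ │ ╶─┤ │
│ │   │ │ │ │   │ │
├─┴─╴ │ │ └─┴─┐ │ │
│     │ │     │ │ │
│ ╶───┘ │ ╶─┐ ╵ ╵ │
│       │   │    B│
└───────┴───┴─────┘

Checking each cell for number of passages:

Dead ends found at positions:
  (0, 5)
  (0, 8)
  (1, 0)
  (2, 4)
  (2, 7)
  (3, 2)
  (5, 2)
  (6, 0)
  (6, 5)
  (8, 5)
Total dead ends: 10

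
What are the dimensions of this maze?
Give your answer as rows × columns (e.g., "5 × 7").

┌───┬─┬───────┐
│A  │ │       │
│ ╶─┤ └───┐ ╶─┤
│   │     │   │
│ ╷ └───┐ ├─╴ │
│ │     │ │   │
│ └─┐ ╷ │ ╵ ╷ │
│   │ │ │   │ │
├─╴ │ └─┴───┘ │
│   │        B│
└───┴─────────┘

Counting the maze dimensions:
Rows (vertical): 5
Columns (horizontal): 7
Dimensions: 5 × 7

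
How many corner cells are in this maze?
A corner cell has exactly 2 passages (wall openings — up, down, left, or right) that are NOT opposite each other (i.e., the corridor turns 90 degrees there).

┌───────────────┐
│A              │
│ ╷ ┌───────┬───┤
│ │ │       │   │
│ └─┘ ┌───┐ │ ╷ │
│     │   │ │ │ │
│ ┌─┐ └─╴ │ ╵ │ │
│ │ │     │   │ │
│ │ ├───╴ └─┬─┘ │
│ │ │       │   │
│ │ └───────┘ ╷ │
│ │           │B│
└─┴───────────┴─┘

Counting corner cells (2 non-opposite passages):
Total corners: 12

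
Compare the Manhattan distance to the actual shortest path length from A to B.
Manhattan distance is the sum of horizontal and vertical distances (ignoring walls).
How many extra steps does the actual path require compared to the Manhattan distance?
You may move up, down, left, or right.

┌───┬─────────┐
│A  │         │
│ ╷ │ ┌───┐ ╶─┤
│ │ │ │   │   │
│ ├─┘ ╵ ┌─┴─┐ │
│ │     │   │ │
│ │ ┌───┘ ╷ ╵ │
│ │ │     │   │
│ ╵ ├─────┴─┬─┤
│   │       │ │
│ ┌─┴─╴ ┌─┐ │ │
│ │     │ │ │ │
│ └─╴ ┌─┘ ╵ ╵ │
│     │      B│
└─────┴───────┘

Manhattan distance: |6 - 0| + |6 - 0| = 12
Actual path length: 16
Extra steps: 16 - 12 = 4

Solution:

┌───┬─────────┐
│A  │         │
│ ╷ │ ┌───┐ ╶─┤
│↓│ │ │   │   │
│ ├─┘ ╵ ┌─┴─┐ │
│↓│     │   │ │
│ │ ┌───┘ ╷ ╵ │
│↓│ │     │   │
│ ╵ ├─────┴─┬─┤
│↓  │  ↱ → ↓│ │
│ ┌─┴─╴ ┌─┐ │ │
│↓│  ↱ ↑│ │↓│ │
│ └─╴ ┌─┘ ╵ ╵ │
│↳ → ↑│    ↳ B│
└─────┴───────┘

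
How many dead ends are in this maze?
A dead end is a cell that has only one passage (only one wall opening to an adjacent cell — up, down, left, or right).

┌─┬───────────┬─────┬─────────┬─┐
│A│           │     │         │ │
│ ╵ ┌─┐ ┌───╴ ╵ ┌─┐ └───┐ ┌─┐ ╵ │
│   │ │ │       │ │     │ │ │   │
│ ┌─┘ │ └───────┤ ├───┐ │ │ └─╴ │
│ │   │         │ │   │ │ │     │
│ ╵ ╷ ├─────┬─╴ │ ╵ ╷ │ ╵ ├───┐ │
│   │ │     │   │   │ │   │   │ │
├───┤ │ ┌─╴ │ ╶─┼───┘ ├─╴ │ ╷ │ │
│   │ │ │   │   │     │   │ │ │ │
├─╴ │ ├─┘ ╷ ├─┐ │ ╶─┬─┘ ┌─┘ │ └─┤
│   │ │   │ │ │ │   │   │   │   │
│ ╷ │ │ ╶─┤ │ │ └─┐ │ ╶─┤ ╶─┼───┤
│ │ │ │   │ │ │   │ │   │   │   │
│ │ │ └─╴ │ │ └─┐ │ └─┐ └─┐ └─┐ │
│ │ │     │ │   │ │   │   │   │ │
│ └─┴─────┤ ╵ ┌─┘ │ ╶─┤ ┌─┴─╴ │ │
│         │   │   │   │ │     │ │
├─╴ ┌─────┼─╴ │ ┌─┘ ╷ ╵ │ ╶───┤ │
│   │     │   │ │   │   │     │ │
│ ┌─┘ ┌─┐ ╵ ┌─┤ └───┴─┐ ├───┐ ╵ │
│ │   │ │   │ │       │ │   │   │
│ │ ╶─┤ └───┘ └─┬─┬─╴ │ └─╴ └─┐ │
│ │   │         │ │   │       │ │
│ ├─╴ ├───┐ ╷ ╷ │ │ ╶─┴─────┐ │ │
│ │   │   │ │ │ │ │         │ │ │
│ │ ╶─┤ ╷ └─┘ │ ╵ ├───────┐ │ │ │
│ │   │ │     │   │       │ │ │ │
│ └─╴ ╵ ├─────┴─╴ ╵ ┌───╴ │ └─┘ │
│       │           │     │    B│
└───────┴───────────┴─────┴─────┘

Checking each cell for number of passages:

Dead ends found at positions:
  (0, 0)
  (0, 10)
  (0, 15)
  (1, 2)
  (1, 4)
  (1, 8)
  (1, 13)
  (4, 0)
  (4, 3)
  (4, 15)
  (5, 6)
  (5, 15)
  (6, 14)
  (7, 1)
  (7, 7)
  (7, 10)
  (7, 12)
  (8, 4)
  (9, 8)
  (10, 3)
  (10, 6)
  (10, 12)
  (11, 8)
  (12, 5)
  (13, 14)
  (14, 4)
  (14, 10)
Total dead ends: 27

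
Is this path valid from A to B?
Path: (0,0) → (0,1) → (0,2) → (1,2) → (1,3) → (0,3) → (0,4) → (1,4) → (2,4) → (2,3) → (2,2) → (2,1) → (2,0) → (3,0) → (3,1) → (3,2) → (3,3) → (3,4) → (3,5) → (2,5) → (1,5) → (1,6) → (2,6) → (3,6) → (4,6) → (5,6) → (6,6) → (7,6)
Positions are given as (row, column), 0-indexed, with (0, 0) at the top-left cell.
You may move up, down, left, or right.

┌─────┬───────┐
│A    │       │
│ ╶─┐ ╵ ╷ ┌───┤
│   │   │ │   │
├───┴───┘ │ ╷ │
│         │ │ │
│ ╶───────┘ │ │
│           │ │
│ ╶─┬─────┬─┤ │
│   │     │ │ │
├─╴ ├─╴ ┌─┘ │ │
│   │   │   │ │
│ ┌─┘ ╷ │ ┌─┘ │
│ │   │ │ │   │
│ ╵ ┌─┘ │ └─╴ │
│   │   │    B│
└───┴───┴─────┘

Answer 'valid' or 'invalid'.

Checking path validity:
Result: All consecutive moves are passable.

valid

Correct solution:

┌─────┬───────┐
│A → ↓│↱ ↓    │
│ ╶─┐ ╵ ╷ ┌───┤
│   │↳ ↑│↓│↱ ↓│
├───┴───┘ │ ╷ │
│↓ ← ← ← ↲│↑│↓│
│ ╶───────┘ │ │
│↳ → → → → ↑│↓│
│ ╶─┬─────┬─┤ │
│   │     │ │↓│
├─╴ ├─╴ ┌─┘ │ │
│   │   │   │↓│
│ ┌─┘ ╷ │ ┌─┘ │
│ │   │ │ │  ↓│
│ ╵ ┌─┘ │ └─╴ │
│   │   │    B│
└───┴───┴─────┘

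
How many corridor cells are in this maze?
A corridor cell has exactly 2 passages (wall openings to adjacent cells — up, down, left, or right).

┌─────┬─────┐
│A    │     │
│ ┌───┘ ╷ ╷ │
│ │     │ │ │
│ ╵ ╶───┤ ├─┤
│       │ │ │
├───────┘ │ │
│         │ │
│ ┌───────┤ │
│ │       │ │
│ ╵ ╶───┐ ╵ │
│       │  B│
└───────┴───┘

Counting cells with exactly 2 passages:
Total corridor cells: 28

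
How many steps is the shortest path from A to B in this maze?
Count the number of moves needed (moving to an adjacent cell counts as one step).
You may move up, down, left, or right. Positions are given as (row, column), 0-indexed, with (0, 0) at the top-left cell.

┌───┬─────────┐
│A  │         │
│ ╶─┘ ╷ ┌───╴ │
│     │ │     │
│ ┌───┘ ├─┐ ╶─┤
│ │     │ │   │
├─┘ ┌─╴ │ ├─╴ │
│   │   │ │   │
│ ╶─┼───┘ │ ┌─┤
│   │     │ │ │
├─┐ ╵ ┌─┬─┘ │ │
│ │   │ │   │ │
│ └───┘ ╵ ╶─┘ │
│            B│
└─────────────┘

Using BFS to find shortest path:
Start: (0, 0), End: (6, 6)
Path found:
(0,0) → (1,0) → (1,1) → (1,2) → (0,2) → (0,3) → (0,4) → (0,5) → (0,6) → (1,6) → (1,5) → (2,5) → (2,6) → (3,6) → (3,5) → (4,5) → (5,5) → (5,4) → (6,4) → (6,5) → (6,6)
Number of steps: 20

Solution:

┌───┬─────────┐
│A  │↱ → → → ↓│
│ ╶─┘ ╷ ┌───╴ │
│↳ → ↑│ │  ↓ ↲│
│ ┌───┘ ├─┐ ╶─┤
│ │     │ │↳ ↓│
├─┘ ┌─╴ │ ├─╴ │
│   │   │ │↓ ↲│
│ ╶─┼───┘ │ ┌─┤
│   │     │↓│ │
├─┐ ╵ ┌─┬─┘ │ │
│ │   │ │↓ ↲│ │
│ └───┘ ╵ ╶─┘ │
│        ↳ → B│
└─────────────┘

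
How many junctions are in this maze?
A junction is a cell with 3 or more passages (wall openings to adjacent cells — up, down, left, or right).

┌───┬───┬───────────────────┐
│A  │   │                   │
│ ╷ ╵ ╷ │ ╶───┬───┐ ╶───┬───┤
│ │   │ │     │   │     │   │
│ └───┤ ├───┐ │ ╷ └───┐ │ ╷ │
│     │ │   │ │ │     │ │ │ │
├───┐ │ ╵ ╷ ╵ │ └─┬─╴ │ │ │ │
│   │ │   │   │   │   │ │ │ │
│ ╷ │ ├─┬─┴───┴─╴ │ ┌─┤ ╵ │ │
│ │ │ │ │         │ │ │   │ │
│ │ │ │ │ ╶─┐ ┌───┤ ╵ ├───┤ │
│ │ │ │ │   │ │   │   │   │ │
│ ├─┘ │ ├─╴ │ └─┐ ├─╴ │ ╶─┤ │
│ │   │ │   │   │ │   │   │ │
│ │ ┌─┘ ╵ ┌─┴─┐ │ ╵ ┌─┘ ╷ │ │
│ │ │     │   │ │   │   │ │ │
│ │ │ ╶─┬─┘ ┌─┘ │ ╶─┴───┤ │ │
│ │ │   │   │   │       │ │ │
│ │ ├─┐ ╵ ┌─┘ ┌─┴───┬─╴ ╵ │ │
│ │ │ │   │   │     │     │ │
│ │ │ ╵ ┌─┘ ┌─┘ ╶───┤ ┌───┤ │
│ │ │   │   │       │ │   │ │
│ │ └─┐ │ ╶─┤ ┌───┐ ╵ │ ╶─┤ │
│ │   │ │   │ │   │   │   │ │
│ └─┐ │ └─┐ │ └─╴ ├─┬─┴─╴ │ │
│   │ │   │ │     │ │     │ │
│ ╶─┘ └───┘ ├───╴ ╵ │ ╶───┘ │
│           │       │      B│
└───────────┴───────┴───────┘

Checking each cell for number of passages:

Junctions found (3+ passages):
  (0, 9): 3 passages
  (4, 6): 3 passages
  (5, 10): 3 passages
  (6, 11): 3 passages
  (7, 3): 3 passages
  (7, 8): 3 passages
  (9, 3): 3 passages
  (9, 11): 3 passages
  (10, 3): 3 passages
  (10, 7): 3 passages
  (12, 0): 3 passages
  (12, 8): 3 passages
  (13, 2): 3 passages
  (13, 8): 3 passages
Total junctions: 14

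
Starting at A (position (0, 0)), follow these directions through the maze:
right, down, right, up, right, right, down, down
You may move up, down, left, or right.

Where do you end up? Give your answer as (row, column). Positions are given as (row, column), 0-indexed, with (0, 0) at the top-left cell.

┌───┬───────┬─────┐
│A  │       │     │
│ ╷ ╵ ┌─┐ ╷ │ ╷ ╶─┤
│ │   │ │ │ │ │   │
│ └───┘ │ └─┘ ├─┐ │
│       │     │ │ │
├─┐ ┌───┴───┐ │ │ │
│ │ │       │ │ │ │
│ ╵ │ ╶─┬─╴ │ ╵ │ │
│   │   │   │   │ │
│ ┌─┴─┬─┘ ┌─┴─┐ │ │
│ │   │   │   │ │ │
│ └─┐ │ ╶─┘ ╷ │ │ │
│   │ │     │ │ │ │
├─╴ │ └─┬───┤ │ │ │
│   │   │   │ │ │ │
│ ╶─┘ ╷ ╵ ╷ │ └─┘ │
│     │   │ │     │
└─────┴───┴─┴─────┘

Following directions step by step:
Start: (0, 0)
  right: (0, 0) → (0, 1)
  down: (0, 1) → (1, 1)
  right: (1, 1) → (1, 2)
  up: (1, 2) → (0, 2)
  right: (0, 2) → (0, 3)
  right: (0, 3) → (0, 4)
  down: (0, 4) → (1, 4)
  down: (1, 4) → (2, 4)
Final position: (2, 4)

Path taken:

┌───┬───────┬─────┐
│A ↓│↱ → ↓  │     │
│ ╷ ╵ ┌─┐ ╷ │ ╷ ╶─┤
│ │↳ ↑│ │↓│ │ │   │
│ └───┘ │ └─┘ ├─┐ │
│       │B    │ │ │
├─┐ ┌───┴───┐ │ │ │
│ │ │       │ │ │ │
│ ╵ │ ╶─┬─╴ │ ╵ │ │
│   │   │   │   │ │
│ ┌─┴─┬─┘ ┌─┴─┐ │ │
│ │   │   │   │ │ │
│ └─┐ │ ╶─┘ ╷ │ │ │
│   │ │     │ │ │ │
├─╴ │ └─┬───┤ │ │ │
│   │   │   │ │ │ │
│ ╶─┘ ╷ ╵ ╷ │ └─┘ │
│     │   │ │     │
└─────┴───┴─┴─────┘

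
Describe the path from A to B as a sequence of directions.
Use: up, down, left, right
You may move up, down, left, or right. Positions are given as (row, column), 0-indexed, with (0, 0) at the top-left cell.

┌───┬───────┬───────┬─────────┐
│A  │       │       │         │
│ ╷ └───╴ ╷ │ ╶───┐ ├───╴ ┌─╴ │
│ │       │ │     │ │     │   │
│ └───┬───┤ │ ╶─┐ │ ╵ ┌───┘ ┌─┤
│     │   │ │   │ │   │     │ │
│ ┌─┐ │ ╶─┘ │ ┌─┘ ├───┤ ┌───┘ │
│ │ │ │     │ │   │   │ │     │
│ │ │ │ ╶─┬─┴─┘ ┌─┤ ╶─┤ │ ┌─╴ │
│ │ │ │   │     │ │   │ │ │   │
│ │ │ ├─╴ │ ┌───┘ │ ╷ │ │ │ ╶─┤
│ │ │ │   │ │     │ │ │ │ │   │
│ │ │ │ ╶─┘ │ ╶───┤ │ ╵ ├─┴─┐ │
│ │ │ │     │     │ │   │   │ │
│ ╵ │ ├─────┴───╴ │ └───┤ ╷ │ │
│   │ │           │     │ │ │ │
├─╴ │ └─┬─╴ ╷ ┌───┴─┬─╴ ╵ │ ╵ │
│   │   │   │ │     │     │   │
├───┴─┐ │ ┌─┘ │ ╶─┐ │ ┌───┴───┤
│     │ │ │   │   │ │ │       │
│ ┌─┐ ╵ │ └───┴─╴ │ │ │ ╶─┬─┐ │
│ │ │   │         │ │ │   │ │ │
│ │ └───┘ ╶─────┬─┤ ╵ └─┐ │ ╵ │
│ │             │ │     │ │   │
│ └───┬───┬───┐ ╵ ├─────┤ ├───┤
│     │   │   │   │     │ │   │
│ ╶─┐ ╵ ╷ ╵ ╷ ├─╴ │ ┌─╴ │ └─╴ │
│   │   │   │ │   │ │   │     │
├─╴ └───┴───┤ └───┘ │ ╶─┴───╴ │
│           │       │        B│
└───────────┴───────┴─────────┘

Finding the path and converting it to directions:
Path through cells: (0,0) → (1,0) → (2,0) → (2,1) → (2,2) → (3,2) → (4,2) → (5,2) → (6,2) → (7,2) → (8,2) → (8,3) → (9,3) → (10,3) → (10,2) → (9,2) → (9,1) → (9,0) → (10,0) → (11,0) → (12,0) → (12,1) → (12,2) → (13,2) → (13,3) → (12,3) → (12,4) → (13,4) → (13,5) → (12,5) → (12,6) → (13,6) → (14,6) → (14,7) → (14,8) → (14,9) → (13,9) → (12,9) → (12,10) → (12,11) → (13,11) → (13,10) → (14,10) → (14,11) → (14,12) → (14,13) → (14,14)
Directions: down, down, right, right, down, down, down, down, down, down, right, down, down, left, up, left, left, down, down, down, right, right, down, right, up, right, down, right, up, right, down, down, right, right, right, up, up, right, right, down, left, down, right, right, right, right

Solution:

┌───┬───────┬───────┬─────────┐
│A  │       │       │         │
│ ╷ └───╴ ╷ │ ╶───┐ ├───╴ ┌─╴ │
│↓│       │ │     │ │     │   │
│ └───┬───┤ │ ╶─┐ │ ╵ ┌───┘ ┌─┤
│↳ → ↓│   │ │   │ │   │     │ │
│ ┌─┐ │ ╶─┘ │ ┌─┘ ├───┤ ┌───┘ │
│ │ │↓│     │ │   │   │ │     │
│ │ │ │ ╶─┬─┴─┘ ┌─┤ ╶─┤ │ ┌─╴ │
│ │ │↓│   │     │ │   │ │ │   │
│ │ │ ├─╴ │ ┌───┘ │ ╷ │ │ │ ╶─┤
│ │ │↓│   │ │     │ │ │ │ │   │
│ │ │ │ ╶─┘ │ ╶───┤ │ ╵ ├─┴─┐ │
│ │ │↓│     │     │ │   │   │ │
│ ╵ │ ├─────┴───╴ │ └───┤ ╷ │ │
│   │↓│           │     │ │ │ │
├─╴ │ └─┬─╴ ╷ ┌───┴─┬─╴ ╵ │ ╵ │
│   │↳ ↓│   │ │     │     │   │
├───┴─┐ │ ┌─┘ │ ╶─┐ │ ┌───┴───┤
│↓ ← ↰│↓│ │   │   │ │ │       │
│ ┌─┐ ╵ │ └───┴─╴ │ │ │ ╶─┬─┐ │
│↓│ │↑ ↲│         │ │ │   │ │ │
│ │ └───┘ ╶─────┬─┤ ╵ └─┐ │ ╵ │
│↓│             │ │     │ │   │
│ └───┬───┬───┐ ╵ ├─────┤ ├───┤
│↳ → ↓│↱ ↓│↱ ↓│   │↱ → ↓│ │   │
│ ╶─┐ ╵ ╷ ╵ ╷ ├─╴ │ ┌─╴ │ └─╴ │
│   │↳ ↑│↳ ↑│↓│   │↑│↓ ↲│     │
├─╴ └───┴───┤ └───┘ │ ╶─┴───╴ │
│           │↳ → → ↑│↳ → → → B│
└───────────┴───────┴─────────┘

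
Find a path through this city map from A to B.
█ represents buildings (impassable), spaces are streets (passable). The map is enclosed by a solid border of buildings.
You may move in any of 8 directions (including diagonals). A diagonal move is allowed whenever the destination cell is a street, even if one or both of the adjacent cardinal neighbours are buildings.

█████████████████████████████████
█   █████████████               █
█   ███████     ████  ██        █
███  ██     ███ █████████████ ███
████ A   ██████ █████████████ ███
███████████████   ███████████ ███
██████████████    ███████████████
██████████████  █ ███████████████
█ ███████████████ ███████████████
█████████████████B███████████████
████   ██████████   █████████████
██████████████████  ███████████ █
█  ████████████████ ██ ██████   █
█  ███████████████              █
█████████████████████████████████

Finding the shortest path from A to B:
Movement: 8-directional
Path length: 16 steps
Directions: right → right → right → up-right → right → right → up-right → right → right → down-right → down → down → down-right → down-right → down → down

Solution:

█████████████████████████████████
█   █████████████               █
█   ███████ →→↘ ████  ██        █
███  ██  →→↗███↓█████████████ ███
████ A→→↗██████↓█████████████ ███
███████████████↘  ███████████ ███
██████████████  ↘ ███████████████
██████████████  █↓███████████████
█ ███████████████↓███████████████
█████████████████B███████████████
████   ██████████   █████████████
██████████████████  ███████████ █
█  ████████████████ ██ ██████   █
█  ███████████████              █
█████████████████████████████████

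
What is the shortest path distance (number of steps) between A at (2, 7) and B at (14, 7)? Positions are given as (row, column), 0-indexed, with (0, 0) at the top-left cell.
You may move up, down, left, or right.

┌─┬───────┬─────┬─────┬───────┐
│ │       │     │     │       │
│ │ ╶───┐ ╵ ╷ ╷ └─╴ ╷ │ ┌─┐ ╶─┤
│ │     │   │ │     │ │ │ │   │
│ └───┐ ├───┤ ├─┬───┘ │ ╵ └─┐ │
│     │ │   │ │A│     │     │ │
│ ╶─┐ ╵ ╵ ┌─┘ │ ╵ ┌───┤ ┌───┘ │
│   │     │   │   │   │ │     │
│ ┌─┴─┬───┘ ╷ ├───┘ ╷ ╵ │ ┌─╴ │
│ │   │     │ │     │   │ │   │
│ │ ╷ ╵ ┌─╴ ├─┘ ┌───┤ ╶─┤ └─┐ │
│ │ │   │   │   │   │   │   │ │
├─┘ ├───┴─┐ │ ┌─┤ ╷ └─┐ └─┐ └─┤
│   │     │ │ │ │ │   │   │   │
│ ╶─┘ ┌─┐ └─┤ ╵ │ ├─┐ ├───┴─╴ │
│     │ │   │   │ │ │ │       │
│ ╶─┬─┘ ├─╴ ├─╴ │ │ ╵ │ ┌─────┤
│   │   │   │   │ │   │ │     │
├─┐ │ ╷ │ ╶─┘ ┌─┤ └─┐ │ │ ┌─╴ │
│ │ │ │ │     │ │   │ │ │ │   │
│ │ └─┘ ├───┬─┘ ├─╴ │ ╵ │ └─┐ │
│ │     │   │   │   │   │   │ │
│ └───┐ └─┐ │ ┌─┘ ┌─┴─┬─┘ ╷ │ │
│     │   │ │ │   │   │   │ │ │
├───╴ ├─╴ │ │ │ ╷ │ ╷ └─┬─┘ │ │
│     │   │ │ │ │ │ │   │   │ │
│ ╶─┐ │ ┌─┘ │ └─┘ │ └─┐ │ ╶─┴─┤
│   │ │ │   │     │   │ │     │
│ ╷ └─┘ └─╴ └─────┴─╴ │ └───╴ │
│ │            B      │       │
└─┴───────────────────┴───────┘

Finding path from (2, 7) to (14, 7):
Path: (2,7) → (3,7) → (3,8) → (2,8) → (2,9) → (2,10) → (1,10) → (0,10) → (0,9) → (1,9) → (1,8) → (1,7) → (0,7) → (0,6) → (1,6) → (2,6) → (3,6) → (3,5) → (4,5) → (4,4) → (4,3) → (5,3) → (5,2) → (4,2) → (4,1) → (5,1) → (6,1) → (6,0) → (7,0) → (8,0) → (8,1) → (9,1) → (10,1) → (10,2) → (10,3) → (11,3) → (11,4) → (12,4) → (12,3) → (13,3) → (14,3) → (14,4) → (14,5) → (14,6) → (14,7)
Distance: 44 steps

Solution:

┌─┬───────┬─────┬─────┬───────┐
│ │       │  ↓ ↰│  ↓ ↰│       │
│ │ ╶───┐ ╵ ╷ ╷ └─╴ ╷ │ ┌─┐ ╶─┤
│ │     │   │↓│↑ ← ↲│↑│ │ │   │
│ └───┐ ├───┤ ├─┬───┘ │ ╵ └─┐ │
│     │ │   │↓│A│↱ → ↑│     │ │
│ ╶─┐ ╵ ╵ ┌─┘ │ ╵ ┌───┤ ┌───┘ │
│   │     │↓ ↲│↳ ↑│   │ │     │
│ ┌─┴─┬───┘ ╷ ├───┘ ╷ ╵ │ ┌─╴ │
│ │↓ ↰│↓ ← ↲│ │     │   │ │   │
│ │ ╷ ╵ ┌─╴ ├─┘ ┌───┤ ╶─┤ └─┐ │
│ │↓│↑ ↲│   │   │   │   │   │ │
├─┘ ├───┴─┐ │ ┌─┤ ╷ └─┐ └─┐ └─┤
│↓ ↲│     │ │ │ │ │   │   │   │
│ ╶─┘ ┌─┐ └─┤ ╵ │ ├─┐ ├───┴─╴ │
│↓    │ │   │   │ │ │ │       │
│ ╶─┬─┘ ├─╴ ├─╴ │ │ ╵ │ ┌─────┤
│↳ ↓│   │   │   │ │   │ │     │
├─┐ │ ╷ │ ╶─┘ ┌─┤ └─┐ │ │ ┌─╴ │
│ │↓│ │ │     │ │   │ │ │ │   │
│ │ └─┘ ├───┬─┘ ├─╴ │ ╵ │ └─┐ │
│ │↳ → ↓│   │   │   │   │   │ │
│ └───┐ └─┐ │ ┌─┘ ┌─┴─┬─┘ ╷ │ │
│     │↳ ↓│ │ │   │   │   │ │ │
├───╴ ├─╴ │ │ │ ╷ │ ╷ └─┬─┘ │ │
│     │↓ ↲│ │ │ │ │ │   │   │ │
│ ╶─┐ │ ┌─┘ │ └─┘ │ └─┐ │ ╶─┴─┤
│   │ │↓│   │     │   │ │     │
│ ╷ └─┘ └─╴ └─────┴─╴ │ └───╴ │
│ │    ↳ → → → B      │       │
└─┴───────────────────┴───────┘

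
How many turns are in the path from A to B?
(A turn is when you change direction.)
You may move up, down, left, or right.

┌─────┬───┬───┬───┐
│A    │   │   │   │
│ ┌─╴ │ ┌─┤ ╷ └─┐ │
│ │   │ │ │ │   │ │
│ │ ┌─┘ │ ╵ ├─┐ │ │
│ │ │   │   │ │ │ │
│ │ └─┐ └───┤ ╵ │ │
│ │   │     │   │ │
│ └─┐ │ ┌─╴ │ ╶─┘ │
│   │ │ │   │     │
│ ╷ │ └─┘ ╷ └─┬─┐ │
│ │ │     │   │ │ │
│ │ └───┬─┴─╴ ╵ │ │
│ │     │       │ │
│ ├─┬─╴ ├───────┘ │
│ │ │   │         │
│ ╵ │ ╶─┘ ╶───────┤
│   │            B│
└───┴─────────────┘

Directions: down, down, down, down, right, down, down, right, right, down, left, down, right, right, right, right, right, right
Number of turns: 7

Solution:

┌─────┬───┬───┬───┐
│A    │   │   │   │
│ ┌─╴ │ ┌─┤ ╷ └─┐ │
│↓│   │ │ │ │   │ │
│ │ ┌─┘ │ ╵ ├─┐ │ │
│↓│ │   │   │ │ │ │
│ │ └─┐ └───┤ ╵ │ │
│↓│   │     │   │ │
│ └─┐ │ ┌─╴ │ ╶─┘ │
│↳ ↓│ │ │   │     │
│ ╷ │ └─┘ ╷ └─┬─┐ │
│ │↓│     │   │ │ │
│ │ └───┬─┴─╴ ╵ │ │
│ │↳ → ↓│       │ │
│ ├─┬─╴ ├───────┘ │
│ │ │↓ ↲│         │
│ ╵ │ ╶─┘ ╶───────┤
│   │↳ → → → → → B│
└───┴─────────────┘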